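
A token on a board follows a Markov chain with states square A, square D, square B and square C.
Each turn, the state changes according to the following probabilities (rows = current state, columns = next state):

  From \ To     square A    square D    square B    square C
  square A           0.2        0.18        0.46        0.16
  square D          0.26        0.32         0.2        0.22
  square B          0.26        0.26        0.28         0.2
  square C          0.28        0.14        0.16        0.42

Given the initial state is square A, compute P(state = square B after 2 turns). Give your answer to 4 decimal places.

Propagate the distribution vector 2 turns from square A.
After 0 turns: (1.0000, 0.0000, 0.0000, 0.0000)
After 1 turn: (0.2000, 0.1800, 0.4600, 0.1600)
After 2 turns: (0.2512, 0.2356, 0.2824, 0.2308)
P(in square B after 2 turns) = 0.2824

0.2824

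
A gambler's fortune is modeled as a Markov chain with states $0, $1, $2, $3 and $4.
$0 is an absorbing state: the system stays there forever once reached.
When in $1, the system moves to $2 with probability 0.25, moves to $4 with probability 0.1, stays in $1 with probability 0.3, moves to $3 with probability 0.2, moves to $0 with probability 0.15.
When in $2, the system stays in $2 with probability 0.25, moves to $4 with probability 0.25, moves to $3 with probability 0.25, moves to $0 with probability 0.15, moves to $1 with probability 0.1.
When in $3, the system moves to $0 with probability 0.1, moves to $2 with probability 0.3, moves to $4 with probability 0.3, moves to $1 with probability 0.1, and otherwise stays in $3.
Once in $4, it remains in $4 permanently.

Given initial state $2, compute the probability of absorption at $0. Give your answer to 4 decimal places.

0.3630

Let h(s) be the probability of absorption at $0 starting from transient state s. Then h($0) = 1 and h($4) = 0. By first-step analysis:
h($1) = 0.15·1 + 0.3·h($1) + 0.25·h($2) + 0.2·h($3) + 0.1·0
h($2) = 0.15·1 + 0.1·h($1) + 0.25·h($2) + 0.25·h($3) + 0.25·0
h($3) = 0.1·1 + 0.1·h($1) + 0.3·h($2) + 0.2·h($3) + 0.3·0
Solving: h($1) = 0.4340, h($2) = 0.3630, h($3) = 0.3154.
Starting from $2, the probability is 0.3630.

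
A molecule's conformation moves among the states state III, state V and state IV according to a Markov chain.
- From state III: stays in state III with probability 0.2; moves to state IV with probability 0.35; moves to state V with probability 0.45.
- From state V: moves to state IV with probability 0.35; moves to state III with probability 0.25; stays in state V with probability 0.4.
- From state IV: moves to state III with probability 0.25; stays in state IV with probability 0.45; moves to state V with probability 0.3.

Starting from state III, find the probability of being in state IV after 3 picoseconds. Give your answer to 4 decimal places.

Propagate the distribution vector 3 picoseconds from state III.
After 0 picoseconds: (1.0000, 0.0000, 0.0000)
After 1 picosecond: (0.2000, 0.4500, 0.3500)
After 2 picoseconds: (0.2400, 0.3750, 0.3850)
After 3 picoseconds: (0.2380, 0.3735, 0.3885)
P(in state IV after 3 picoseconds) = 0.3885

0.3885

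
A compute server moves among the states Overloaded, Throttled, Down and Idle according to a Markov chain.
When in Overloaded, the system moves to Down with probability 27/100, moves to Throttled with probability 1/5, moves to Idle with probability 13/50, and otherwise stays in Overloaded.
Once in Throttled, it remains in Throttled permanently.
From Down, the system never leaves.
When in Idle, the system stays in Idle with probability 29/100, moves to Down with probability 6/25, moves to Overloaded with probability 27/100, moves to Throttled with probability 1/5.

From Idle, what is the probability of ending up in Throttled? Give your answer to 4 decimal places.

0.4463

Let h(s) be the probability of absorption at Throttled starting from transient state s. Then h(Throttled) = 1 and h(Down) = 0. By first-step analysis:
h(Overloaded) = 0.27·h(Overloaded) + 0.2·1 + 0.27·0 + 0.26·h(Idle)
h(Idle) = 0.27·h(Overloaded) + 0.2·1 + 0.24·0 + 0.29·h(Idle)
Solving: h(Overloaded) = 0.4329, h(Idle) = 0.4463.
Starting from Idle, the probability is 0.4463.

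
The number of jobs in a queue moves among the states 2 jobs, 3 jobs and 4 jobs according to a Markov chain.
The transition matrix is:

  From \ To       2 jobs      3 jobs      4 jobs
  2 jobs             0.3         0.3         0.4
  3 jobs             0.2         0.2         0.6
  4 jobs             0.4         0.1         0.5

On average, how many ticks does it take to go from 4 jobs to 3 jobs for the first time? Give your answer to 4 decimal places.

Let t(s) be the expected number of ticks to first reach 3 jobs from state s, with t(3 jobs) = 0. Conditioning on the first tick:
t(2 jobs) = 1 + 0.3·t(2 jobs) + 0.4·t(4 jobs)
t(4 jobs) = 1 + 0.4·t(2 jobs) + 0.5·t(4 jobs)
Solving: t(2 jobs) = 4.7368, t(4 jobs) = 5.7895.
Expected ticks from 4 jobs to 3 jobs: 5.7895.

5.7895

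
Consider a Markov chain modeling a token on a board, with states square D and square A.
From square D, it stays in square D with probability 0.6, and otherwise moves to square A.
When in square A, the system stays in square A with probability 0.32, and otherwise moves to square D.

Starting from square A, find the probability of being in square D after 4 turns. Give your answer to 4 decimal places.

Propagate the distribution vector 4 turns from square A.
After 0 turns: (0.0000, 1.0000)
After 1 turn: (0.6800, 0.3200)
After 2 turns: (0.6256, 0.3744)
After 3 turns: (0.6300, 0.3700)
After 4 turns: (0.6296, 0.3704)
P(in square D after 4 turns) = 0.6296

0.6296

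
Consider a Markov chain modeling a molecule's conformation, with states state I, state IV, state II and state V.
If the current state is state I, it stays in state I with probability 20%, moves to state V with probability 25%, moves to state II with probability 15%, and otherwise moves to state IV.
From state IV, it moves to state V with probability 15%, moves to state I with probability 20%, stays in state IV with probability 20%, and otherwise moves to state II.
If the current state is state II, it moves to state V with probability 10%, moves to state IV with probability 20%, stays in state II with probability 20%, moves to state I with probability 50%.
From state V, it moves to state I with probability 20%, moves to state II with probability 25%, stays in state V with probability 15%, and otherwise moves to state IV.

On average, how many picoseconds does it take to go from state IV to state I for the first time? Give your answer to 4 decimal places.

3.3155

Let t(s) be the expected number of picoseconds to first reach state I from state s, with t(state I) = 0. Conditioning on the first picosecond:
t(state IV) = 1 + 0.2·t(state IV) + 0.45·t(state II) + 0.15·t(state V)
t(state II) = 1 + 0.2·t(state IV) + 0.2·t(state II) + 0.1·t(state V)
t(state V) = 1 + 0.4·t(state IV) + 0.25·t(state II) + 0.15·t(state V)
Solving: t(state IV) = 3.3155, t(state II) = 2.5134, t(state V) = 3.4759.
Expected picoseconds from state IV to state I: 3.3155.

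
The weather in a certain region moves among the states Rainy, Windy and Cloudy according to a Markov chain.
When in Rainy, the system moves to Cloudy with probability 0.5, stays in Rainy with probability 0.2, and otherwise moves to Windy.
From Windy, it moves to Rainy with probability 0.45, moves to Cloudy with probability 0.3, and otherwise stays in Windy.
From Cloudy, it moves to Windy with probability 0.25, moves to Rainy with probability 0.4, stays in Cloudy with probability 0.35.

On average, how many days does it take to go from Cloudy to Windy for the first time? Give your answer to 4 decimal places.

3.7500

Let t(s) be the expected number of days to first reach Windy from state s, with t(Windy) = 0. Conditioning on the first day:
t(Rainy) = 1 + 0.2·t(Rainy) + 0.5·t(Cloudy)
t(Cloudy) = 1 + 0.4·t(Rainy) + 0.35·t(Cloudy)
Solving: t(Rainy) = 3.5938, t(Cloudy) = 3.7500.
Expected days from Cloudy to Windy: 3.7500.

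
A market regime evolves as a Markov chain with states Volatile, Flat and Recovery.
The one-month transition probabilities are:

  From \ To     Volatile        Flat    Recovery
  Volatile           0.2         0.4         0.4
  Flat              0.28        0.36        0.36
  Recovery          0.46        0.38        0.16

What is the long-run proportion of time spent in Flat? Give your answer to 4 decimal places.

0.3786

Let the stationary distribution be π with π = πP and π_1 + π_2 + π_3 = 1.
π_1 = 0.2·π_1 + 0.28·π_2 + 0.46·π_3
π_2 = 0.4·π_1 + 0.36·π_2 + 0.38·π_3
Solving with the normalization constraint gives π = (0.3110, 0.3786, 0.3104).
So the stationary probability of Flat is 0.3786.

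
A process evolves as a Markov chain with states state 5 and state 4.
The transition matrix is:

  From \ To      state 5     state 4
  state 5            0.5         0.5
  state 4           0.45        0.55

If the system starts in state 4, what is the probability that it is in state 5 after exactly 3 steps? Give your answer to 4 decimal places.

Propagate the distribution vector 3 steps from state 4.
After 0 steps: (0.0000, 1.0000)
After 1 step: (0.4500, 0.5500)
After 2 steps: (0.4725, 0.5275)
After 3 steps: (0.4736, 0.5264)
P(in state 5 after 3 steps) = 0.4736

0.4736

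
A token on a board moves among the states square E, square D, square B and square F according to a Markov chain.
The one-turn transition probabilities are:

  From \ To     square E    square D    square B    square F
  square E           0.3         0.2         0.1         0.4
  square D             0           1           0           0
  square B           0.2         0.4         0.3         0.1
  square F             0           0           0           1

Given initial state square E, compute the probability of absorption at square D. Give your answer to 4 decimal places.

0.3830

Let h(s) be the probability of absorption at square D starting from transient state s. Then h(square D) = 1 and h(square F) = 0. By first-step analysis:
h(square E) = 0.3·h(square E) + 0.2·1 + 0.1·h(square B) + 0.4·0
h(square B) = 0.2·h(square E) + 0.4·1 + 0.3·h(square B) + 0.1·0
Solving: h(square E) = 0.3830, h(square B) = 0.6809.
Starting from square E, the probability is 0.3830.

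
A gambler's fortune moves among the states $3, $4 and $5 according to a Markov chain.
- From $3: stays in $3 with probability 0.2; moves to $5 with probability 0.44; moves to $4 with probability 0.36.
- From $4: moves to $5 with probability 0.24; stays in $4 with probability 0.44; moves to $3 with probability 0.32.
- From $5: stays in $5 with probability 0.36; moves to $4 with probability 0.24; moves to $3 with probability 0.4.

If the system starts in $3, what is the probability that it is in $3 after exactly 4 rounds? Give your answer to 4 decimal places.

0.3109

Propagate the distribution vector 4 rounds from $3.
After 0 rounds: (1.0000, 0.0000, 0.0000)
After 1 round: (0.2000, 0.3600, 0.4400)
After 2 rounds: (0.3312, 0.3360, 0.3328)
After 3 rounds: (0.3069, 0.3469, 0.3462)
After 4 rounds: (0.3109, 0.3462, 0.3429)
P(in $3 after 4 rounds) = 0.3109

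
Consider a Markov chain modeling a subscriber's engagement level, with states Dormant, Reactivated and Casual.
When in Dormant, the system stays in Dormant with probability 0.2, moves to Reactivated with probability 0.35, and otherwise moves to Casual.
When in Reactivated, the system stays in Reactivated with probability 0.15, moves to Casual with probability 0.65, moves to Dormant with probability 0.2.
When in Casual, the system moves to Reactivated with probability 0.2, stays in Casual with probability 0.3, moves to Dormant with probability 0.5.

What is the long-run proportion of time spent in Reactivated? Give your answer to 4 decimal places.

Let the stationary distribution be π with π = πP and π_1 + π_2 + π_3 = 1.
π_1 = 0.2·π_1 + 0.2·π_2 + 0.5·π_3
π_2 = 0.35·π_1 + 0.15·π_2 + 0.2·π_3
Solving with the normalization constraint gives π = (0.3298, 0.2376, 0.4326).
So the stationary probability of Reactivated is 0.2376.

0.2376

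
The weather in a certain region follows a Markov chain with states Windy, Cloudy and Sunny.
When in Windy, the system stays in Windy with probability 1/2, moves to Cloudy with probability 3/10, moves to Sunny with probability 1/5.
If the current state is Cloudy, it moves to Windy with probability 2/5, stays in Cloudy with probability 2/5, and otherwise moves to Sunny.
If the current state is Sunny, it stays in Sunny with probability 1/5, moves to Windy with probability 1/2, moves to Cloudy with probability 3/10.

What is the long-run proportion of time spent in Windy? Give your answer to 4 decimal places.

Let the stationary distribution be π with π = πP and π_1 + π_2 + π_3 = 1.
π_1 = 0.5·π_1 + 0.4·π_2 + 0.5·π_3
π_2 = 0.3·π_1 + 0.4·π_2 + 0.3·π_3
Solving with the normalization constraint gives π = (0.4667, 0.3333, 0.2000).
So the stationary probability of Windy is 0.4667.

0.4667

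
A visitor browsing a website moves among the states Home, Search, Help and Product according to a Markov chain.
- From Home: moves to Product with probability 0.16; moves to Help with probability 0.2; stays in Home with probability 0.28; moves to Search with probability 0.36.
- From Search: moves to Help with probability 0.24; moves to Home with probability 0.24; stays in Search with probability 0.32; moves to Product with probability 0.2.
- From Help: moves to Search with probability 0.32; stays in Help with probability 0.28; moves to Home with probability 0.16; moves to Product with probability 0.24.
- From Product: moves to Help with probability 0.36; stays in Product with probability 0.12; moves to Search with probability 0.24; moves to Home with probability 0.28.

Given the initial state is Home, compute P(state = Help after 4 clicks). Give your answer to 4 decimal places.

0.2633

Propagate the distribution vector 4 clicks from Home.
After 0 clicks: (1.0000, 0.0000, 0.0000, 0.0000)
After 1 click: (0.2800, 0.3600, 0.2000, 0.1600)
After 2 clicks: (0.2416, 0.3184, 0.2560, 0.1840)
After 3 clicks: (0.2365, 0.3149, 0.2627, 0.1859)
After 4 clicks: (0.2359, 0.3146, 0.2633, 0.1862)
P(in Help after 4 clicks) = 0.2633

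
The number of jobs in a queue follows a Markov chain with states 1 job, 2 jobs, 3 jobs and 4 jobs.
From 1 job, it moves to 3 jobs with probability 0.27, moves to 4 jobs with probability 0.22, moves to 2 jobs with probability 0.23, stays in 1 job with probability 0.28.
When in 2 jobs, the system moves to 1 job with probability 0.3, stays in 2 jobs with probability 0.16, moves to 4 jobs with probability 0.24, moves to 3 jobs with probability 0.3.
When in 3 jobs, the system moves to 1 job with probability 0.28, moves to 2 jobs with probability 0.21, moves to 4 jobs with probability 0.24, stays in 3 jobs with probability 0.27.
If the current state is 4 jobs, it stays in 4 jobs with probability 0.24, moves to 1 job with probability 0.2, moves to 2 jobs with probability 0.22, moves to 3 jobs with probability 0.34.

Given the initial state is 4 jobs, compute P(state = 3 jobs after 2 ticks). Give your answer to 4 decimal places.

Propagate the distribution vector 2 ticks from 4 jobs.
After 0 ticks: (0.0000, 0.0000, 0.0000, 1.0000)
After 1 tick: (0.2000, 0.2200, 0.3400, 0.2400)
After 2 ticks: (0.2652, 0.2054, 0.2934, 0.2360)
P(in 3 jobs after 2 ticks) = 0.2934

0.2934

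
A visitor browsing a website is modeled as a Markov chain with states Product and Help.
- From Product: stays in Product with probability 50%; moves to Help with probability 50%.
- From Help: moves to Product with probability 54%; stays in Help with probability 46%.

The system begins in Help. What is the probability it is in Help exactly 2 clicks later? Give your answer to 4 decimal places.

Sum over the intermediate state after 1 click:
P = P(Help→Product)·P(Product→Help) + P(Help→Help)·P(Help→Help)
  = 0.54×0.5 + 0.46×0.46
  = 0.2700 + 0.2116 = 0.4816

0.4816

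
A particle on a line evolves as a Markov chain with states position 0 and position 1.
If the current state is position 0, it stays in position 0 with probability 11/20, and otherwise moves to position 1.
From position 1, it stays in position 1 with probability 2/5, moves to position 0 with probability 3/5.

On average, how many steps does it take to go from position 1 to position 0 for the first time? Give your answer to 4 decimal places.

1.6667

Let t(s) be the expected number of steps to first reach position 0 from state s, with t(position 0) = 0. Conditioning on the first step:
t(position 1) = 1 + 0.4·t(position 1)
Solving: t(position 1) = 1.6667.
Expected steps from position 1 to position 0: 1.6667.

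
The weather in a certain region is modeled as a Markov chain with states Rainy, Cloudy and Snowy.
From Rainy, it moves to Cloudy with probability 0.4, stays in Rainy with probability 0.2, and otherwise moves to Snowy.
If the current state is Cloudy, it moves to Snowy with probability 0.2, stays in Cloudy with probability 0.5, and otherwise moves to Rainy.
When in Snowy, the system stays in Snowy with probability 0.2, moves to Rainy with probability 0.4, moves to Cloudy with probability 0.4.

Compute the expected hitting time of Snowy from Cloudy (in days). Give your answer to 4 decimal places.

3.9286

Let t(s) be the expected number of days to first reach Snowy from state s, with t(Snowy) = 0. Conditioning on the first day:
t(Rainy) = 1 + 0.2·t(Rainy) + 0.4·t(Cloudy)
t(Cloudy) = 1 + 0.3·t(Rainy) + 0.5·t(Cloudy)
Solving: t(Rainy) = 3.2143, t(Cloudy) = 3.9286.
Expected days from Cloudy to Snowy: 3.9286.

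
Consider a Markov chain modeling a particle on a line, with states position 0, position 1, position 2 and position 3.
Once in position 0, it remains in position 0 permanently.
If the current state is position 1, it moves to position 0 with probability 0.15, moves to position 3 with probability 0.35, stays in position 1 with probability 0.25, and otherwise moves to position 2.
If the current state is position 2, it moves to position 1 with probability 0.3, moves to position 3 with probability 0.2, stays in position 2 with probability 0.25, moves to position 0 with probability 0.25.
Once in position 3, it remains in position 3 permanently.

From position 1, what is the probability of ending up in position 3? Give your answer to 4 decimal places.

0.6410

Let h(s) be the probability of absorption at position 3 starting from transient state s. Then h(position 3) = 1 and h(position 0) = 0. By first-step analysis:
h(position 1) = 0.15·0 + 0.25·h(position 1) + 0.25·h(position 2) + 0.35·1
h(position 2) = 0.25·0 + 0.3·h(position 1) + 0.25·h(position 2) + 0.2·1
Solving: h(position 1) = 0.6410, h(position 2) = 0.5231.
Starting from position 1, the probability is 0.6410.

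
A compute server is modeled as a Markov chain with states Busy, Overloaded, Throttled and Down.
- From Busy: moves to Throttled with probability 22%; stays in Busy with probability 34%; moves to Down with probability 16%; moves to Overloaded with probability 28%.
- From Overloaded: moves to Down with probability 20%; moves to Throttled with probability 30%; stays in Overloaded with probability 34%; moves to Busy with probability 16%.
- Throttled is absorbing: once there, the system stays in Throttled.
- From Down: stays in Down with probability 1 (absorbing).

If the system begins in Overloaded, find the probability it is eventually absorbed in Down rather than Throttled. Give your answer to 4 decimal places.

Let h(s) be the probability of absorption at Down starting from transient state s. Then h(Down) = 1 and h(Throttled) = 0. By first-step analysis:
h(Busy) = 0.34·h(Busy) + 0.28·h(Overloaded) + 0.22·0 + 0.16·1
h(Overloaded) = 0.16·h(Busy) + 0.34·h(Overloaded) + 0.3·0 + 0.2·1
Solving: h(Busy) = 0.4135, h(Overloaded) = 0.4033.
Starting from Overloaded, the probability is 0.4033.

0.4033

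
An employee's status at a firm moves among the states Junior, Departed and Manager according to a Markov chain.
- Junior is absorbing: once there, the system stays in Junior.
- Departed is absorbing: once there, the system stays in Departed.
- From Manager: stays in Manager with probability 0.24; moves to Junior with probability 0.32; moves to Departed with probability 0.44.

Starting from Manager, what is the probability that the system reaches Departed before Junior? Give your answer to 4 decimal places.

0.5789

Let h(s) be the probability of absorption at Departed starting from transient state s. Then h(Departed) = 1 and h(Junior) = 0. By first-step analysis:
h(Manager) = 0.32·0 + 0.44·1 + 0.24·h(Manager)
Solving: h(Manager) = 0.5789.
Starting from Manager, the probability is 0.5789.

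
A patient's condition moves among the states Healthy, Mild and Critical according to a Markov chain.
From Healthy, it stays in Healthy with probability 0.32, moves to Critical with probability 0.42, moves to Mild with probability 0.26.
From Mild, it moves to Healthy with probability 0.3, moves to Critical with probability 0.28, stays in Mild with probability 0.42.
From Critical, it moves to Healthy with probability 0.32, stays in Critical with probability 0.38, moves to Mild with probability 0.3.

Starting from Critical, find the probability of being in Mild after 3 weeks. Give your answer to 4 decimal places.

Propagate the distribution vector 3 weeks from Critical.
After 0 weeks: (0.0000, 0.0000, 1.0000)
After 1 week: (0.3200, 0.3000, 0.3800)
After 2 weeks: (0.3140, 0.3232, 0.3628)
After 3 weeks: (0.3135, 0.3262, 0.3602)
P(in Mild after 3 weeks) = 0.3262

0.3262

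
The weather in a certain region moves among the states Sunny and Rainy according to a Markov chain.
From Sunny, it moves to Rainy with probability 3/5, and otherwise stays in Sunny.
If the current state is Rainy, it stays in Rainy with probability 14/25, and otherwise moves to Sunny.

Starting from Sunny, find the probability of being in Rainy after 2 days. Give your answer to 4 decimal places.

0.5760

Sum over the intermediate state after 1 day:
P = P(Sunny→Sunny)·P(Sunny→Rainy) + P(Sunny→Rainy)·P(Rainy→Rainy)
  = 0.4×0.6 + 0.6×0.56
  = 0.2400 + 0.3360 = 0.5760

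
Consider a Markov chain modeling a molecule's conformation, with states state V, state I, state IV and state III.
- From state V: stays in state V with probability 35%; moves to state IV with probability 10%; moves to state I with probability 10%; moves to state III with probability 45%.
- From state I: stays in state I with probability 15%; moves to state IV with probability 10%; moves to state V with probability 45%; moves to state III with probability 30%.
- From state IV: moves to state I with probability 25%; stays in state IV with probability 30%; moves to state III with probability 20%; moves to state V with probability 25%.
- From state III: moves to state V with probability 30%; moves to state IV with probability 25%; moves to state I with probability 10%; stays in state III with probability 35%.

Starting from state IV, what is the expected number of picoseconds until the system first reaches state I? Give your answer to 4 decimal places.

Let t(s) be the expected number of picoseconds to first reach state I from state s, with t(state I) = 0. Conditioning on the first picosecond:
t(state V) = 1 + 0.35·t(state V) + 0.1·t(state IV) + 0.45·t(state III)
t(state IV) = 1 + 0.25·t(state V) + 0.3·t(state IV) + 0.2·t(state III)
t(state III) = 1 + 0.3·t(state V) + 0.25·t(state IV) + 0.35·t(state III)
Solving: t(state V) = 7.7508, t(state IV) = 6.3569, t(state III) = 7.5607.
Expected picoseconds from state IV to state I: 6.3569.

6.3569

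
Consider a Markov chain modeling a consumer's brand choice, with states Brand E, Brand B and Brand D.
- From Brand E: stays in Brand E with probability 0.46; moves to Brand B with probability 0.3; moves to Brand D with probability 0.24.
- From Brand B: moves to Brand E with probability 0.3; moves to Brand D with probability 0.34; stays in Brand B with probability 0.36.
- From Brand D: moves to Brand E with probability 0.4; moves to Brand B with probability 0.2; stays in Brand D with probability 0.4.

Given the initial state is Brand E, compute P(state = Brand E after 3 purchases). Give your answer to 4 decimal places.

Propagate the distribution vector 3 purchases from Brand E.
After 0 purchases: (1.0000, 0.0000, 0.0000)
After 1 purchase: (0.4600, 0.3000, 0.2400)
After 2 purchases: (0.3976, 0.2940, 0.3084)
After 3 purchases: (0.3945, 0.2868, 0.3187)
P(in Brand E after 3 purchases) = 0.3945

0.3945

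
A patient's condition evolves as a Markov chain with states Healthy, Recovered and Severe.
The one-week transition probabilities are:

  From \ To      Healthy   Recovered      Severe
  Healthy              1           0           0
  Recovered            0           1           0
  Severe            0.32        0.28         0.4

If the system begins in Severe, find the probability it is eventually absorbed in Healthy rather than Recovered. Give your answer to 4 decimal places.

Let h(s) be the probability of absorption at Healthy starting from transient state s. Then h(Healthy) = 1 and h(Recovered) = 0. By first-step analysis:
h(Severe) = 0.32·1 + 0.28·0 + 0.4·h(Severe)
Solving: h(Severe) = 0.5333.
Starting from Severe, the probability is 0.5333.

0.5333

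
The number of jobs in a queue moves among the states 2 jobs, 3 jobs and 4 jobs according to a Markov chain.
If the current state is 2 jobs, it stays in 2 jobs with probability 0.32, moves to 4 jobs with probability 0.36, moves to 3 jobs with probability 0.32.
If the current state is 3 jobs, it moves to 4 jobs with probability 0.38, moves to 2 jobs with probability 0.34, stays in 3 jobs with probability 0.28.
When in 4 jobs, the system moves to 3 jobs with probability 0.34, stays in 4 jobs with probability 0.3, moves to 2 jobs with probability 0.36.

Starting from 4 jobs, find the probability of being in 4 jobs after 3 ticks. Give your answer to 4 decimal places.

Propagate the distribution vector 3 ticks from 4 jobs.
After 0 ticks: (0.0000, 0.0000, 1.0000)
After 1 tick: (0.3600, 0.3400, 0.3000)
After 2 ticks: (0.3388, 0.3124, 0.3488)
After 3 ticks: (0.3402, 0.3145, 0.3453)
P(in 4 jobs after 3 ticks) = 0.3453

0.3453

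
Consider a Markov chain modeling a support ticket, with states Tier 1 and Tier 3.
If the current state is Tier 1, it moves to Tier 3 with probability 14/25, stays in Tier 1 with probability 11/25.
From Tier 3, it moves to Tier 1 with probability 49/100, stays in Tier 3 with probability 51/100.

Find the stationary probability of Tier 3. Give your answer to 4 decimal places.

Let the stationary distribution be π with π = πP and π_1 + π_2 = 1.
π_1 = 0.44·π_1 + 0.49·π_2
Solving with the normalization constraint gives π = (0.4667, 0.5333).
So the stationary probability of Tier 3 is 0.5333.

0.5333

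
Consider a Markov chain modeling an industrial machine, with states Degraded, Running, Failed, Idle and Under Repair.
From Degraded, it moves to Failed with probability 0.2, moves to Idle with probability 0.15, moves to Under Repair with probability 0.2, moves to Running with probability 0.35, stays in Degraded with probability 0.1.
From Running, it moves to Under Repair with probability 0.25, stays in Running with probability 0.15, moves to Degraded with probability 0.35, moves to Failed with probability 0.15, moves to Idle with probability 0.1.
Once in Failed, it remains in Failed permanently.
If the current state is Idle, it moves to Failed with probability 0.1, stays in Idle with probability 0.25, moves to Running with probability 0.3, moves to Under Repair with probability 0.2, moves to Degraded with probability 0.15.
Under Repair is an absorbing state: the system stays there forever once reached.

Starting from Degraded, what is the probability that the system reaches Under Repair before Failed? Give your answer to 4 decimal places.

Let h(s) be the probability of absorption at Under Repair starting from transient state s. Then h(Under Repair) = 1 and h(Failed) = 0. By first-step analysis:
h(Degraded) = 0.1·h(Degraded) + 0.35·h(Running) + 0.2·0 + 0.15·h(Idle) + 0.2·1
h(Running) = 0.35·h(Degraded) + 0.15·h(Running) + 0.15·0 + 0.1·h(Idle) + 0.25·1
h(Idle) = 0.15·h(Degraded) + 0.3·h(Running) + 0.1·0 + 0.25·h(Idle) + 0.2·1
Solving: h(Degraded) = 0.5567, h(Running) = 0.5958, h(Idle) = 0.6163.
Starting from Degraded, the probability is 0.5567.

0.5567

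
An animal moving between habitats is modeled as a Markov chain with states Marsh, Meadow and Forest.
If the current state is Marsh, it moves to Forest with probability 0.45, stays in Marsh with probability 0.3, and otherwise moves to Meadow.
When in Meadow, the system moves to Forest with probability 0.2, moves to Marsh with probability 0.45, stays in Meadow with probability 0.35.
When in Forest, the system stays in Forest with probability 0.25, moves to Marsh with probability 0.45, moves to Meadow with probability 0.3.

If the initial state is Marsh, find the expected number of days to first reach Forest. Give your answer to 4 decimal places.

2.6277

Let t(s) be the expected number of days to first reach Forest from state s, with t(Forest) = 0. Conditioning on the first day:
t(Marsh) = 1 + 0.3·t(Marsh) + 0.25·t(Meadow)
t(Meadow) = 1 + 0.45·t(Marsh) + 0.35·t(Meadow)
Solving: t(Marsh) = 2.6277, t(Meadow) = 3.3577.
Expected days from Marsh to Forest: 2.6277.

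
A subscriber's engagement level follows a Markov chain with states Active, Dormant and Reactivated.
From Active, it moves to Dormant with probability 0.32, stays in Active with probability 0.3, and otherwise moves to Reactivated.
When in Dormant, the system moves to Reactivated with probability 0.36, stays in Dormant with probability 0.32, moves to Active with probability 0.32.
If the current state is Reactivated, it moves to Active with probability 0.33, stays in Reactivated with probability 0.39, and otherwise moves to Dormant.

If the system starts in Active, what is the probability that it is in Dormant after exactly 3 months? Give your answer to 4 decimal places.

0.3049

Propagate the distribution vector 3 months from Active.
After 0 months: (1.0000, 0.0000, 0.0000)
After 1 month: (0.3000, 0.3200, 0.3800)
After 2 months: (0.3178, 0.3048, 0.3774)
After 3 months: (0.3174, 0.3049, 0.3777)
P(in Dormant after 3 months) = 0.3049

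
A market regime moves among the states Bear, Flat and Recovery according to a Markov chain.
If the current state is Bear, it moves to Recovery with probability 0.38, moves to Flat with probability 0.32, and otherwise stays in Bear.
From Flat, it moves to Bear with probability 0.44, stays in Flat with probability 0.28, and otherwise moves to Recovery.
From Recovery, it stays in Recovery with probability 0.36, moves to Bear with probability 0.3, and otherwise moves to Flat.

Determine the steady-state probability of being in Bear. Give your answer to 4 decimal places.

0.3440

Let the stationary distribution be π with π = πP and π_1 + π_2 + π_3 = 1.
π_1 = 0.3·π_1 + 0.44·π_2 + 0.3·π_3
π_2 = 0.32·π_1 + 0.28·π_2 + 0.34·π_3
Solving with the normalization constraint gives π = (0.3440, 0.3143, 0.3417).
So the stationary probability of Bear is 0.3440.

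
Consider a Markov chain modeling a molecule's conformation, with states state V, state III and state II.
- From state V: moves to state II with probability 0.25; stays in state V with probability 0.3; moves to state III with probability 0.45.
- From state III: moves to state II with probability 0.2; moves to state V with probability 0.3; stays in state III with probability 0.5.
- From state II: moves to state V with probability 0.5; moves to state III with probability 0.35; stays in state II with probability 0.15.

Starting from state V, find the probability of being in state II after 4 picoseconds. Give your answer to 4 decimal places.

Propagate the distribution vector 4 picoseconds from state V.
After 0 picoseconds: (1.0000, 0.0000, 0.0000)
After 1 picosecond: (0.3000, 0.4500, 0.2500)
After 2 picoseconds: (0.3500, 0.4475, 0.2025)
After 3 picoseconds: (0.3405, 0.4521, 0.2074)
After 4 picoseconds: (0.3415, 0.4519, 0.2067)
P(in state II after 4 picoseconds) = 0.2067

0.2067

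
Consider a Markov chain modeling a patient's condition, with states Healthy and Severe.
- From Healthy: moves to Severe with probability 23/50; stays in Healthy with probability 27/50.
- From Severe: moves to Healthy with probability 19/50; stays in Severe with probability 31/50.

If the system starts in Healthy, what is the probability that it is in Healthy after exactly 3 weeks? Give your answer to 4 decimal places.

Propagate the distribution vector 3 weeks from Healthy.
After 0 weeks: (1.0000, 0.0000)
After 1 week: (0.5400, 0.4600)
After 2 weeks: (0.4664, 0.5336)
After 3 weeks: (0.4546, 0.5454)
P(in Healthy after 3 weeks) = 0.4546

0.4546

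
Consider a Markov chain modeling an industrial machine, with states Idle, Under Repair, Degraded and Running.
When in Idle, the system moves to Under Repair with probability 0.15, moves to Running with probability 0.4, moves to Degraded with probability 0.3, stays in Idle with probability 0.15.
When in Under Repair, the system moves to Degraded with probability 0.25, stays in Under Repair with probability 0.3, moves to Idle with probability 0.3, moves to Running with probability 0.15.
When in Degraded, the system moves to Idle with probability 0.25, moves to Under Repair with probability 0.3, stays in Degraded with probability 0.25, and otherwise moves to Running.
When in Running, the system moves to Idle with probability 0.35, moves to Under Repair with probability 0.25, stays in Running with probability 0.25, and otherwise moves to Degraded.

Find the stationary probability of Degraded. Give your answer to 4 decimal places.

0.2378

Let the stationary distribution be π with π = πP and π_1 + π_2 + π_3 + π_4 = 1.
π_1 = 0.15·π_1 + 0.3·π_2 + 0.25·π_3 + 0.35·π_4
π_2 = 0.15·π_1 + 0.3·π_2 + 0.3·π_3 + 0.25·π_4
π_3 = 0.3·π_1 + 0.25·π_2 + 0.25·π_3 + 0.15·π_4
Solving with the normalization constraint gives π = (0.2615, 0.2481, 0.2378, 0.2525).
So the stationary probability of Degraded is 0.2378.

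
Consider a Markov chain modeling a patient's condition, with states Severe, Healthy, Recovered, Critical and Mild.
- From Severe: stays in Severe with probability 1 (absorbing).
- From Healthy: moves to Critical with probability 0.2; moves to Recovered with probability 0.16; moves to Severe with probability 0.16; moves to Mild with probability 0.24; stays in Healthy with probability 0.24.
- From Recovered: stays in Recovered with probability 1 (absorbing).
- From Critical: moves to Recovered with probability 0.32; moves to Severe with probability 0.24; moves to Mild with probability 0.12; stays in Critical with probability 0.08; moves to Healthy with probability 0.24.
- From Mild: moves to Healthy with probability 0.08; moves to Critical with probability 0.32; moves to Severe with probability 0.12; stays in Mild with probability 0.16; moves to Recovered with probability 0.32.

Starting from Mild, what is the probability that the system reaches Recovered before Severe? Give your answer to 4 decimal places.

Let h(s) be the probability of absorption at Recovered starting from transient state s. Then h(Recovered) = 1 and h(Severe) = 0. By first-step analysis:
h(Healthy) = 0.16·0 + 0.24·h(Healthy) + 0.16·1 + 0.2·h(Critical) + 0.24·h(Mild)
h(Critical) = 0.24·0 + 0.24·h(Healthy) + 0.32·1 + 0.08·h(Critical) + 0.12·h(Mild)
h(Mild) = 0.12·0 + 0.08·h(Healthy) + 0.32·1 + 0.32·h(Critical) + 0.16·h(Mild)
Solving: h(Healthy) = 0.5714, h(Critical) = 0.5826, h(Mild) = 0.6573.
Starting from Mild, the probability is 0.6573.

0.6573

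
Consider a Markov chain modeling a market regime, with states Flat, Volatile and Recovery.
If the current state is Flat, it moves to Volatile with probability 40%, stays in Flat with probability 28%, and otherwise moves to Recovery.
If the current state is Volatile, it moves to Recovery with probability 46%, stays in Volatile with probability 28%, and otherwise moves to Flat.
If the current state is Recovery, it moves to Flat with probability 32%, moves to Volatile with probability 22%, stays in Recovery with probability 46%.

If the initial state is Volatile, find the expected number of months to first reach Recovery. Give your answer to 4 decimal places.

Let t(s) be the expected number of months to first reach Recovery from state s, with t(Recovery) = 0. Conditioning on the first month:
t(Flat) = 1 + 0.28·t(Flat) + 0.4·t(Volatile)
t(Volatile) = 1 + 0.26·t(Flat) + 0.28·t(Volatile)
Solving: t(Flat) = 2.7027, t(Volatile) = 2.3649.
Expected months from Volatile to Recovery: 2.3649.

2.3649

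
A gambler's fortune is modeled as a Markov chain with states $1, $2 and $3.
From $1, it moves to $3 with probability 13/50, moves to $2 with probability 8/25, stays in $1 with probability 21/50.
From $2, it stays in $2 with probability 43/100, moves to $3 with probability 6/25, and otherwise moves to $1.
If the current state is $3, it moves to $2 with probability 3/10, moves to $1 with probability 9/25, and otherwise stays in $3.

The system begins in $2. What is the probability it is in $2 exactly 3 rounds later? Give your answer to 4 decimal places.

Propagate the distribution vector 3 rounds from $2.
After 0 rounds: (0.0000, 1.0000, 0.0000)
After 1 round: (0.3300, 0.4300, 0.2400)
After 2 rounds: (0.3669, 0.3625, 0.2706)
After 3 rounds: (0.3711, 0.3545, 0.2744)
P(in $2 after 3 rounds) = 0.3545

0.3545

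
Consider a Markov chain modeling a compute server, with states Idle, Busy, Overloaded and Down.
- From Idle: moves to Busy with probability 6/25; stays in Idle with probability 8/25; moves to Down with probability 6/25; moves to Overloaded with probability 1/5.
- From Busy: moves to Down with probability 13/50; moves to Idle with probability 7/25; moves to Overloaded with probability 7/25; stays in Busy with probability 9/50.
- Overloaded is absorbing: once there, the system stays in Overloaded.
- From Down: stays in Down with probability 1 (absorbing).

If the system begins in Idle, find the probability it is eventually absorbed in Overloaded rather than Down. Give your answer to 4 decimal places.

0.4715

Let h(s) be the probability of absorption at Overloaded starting from transient state s. Then h(Overloaded) = 1 and h(Down) = 0. By first-step analysis:
h(Idle) = 0.32·h(Idle) + 0.24·h(Busy) + 0.2·1 + 0.24·0
h(Busy) = 0.28·h(Idle) + 0.18·h(Busy) + 0.28·1 + 0.26·0
Solving: h(Idle) = 0.4715, h(Busy) = 0.5024.
Starting from Idle, the probability is 0.4715.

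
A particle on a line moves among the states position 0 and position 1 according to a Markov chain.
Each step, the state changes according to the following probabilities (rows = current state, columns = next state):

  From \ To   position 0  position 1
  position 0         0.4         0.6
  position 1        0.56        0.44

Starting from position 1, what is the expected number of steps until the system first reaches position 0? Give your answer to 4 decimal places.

Let t(s) be the expected number of steps to first reach position 0 from state s, with t(position 0) = 0. Conditioning on the first step:
t(position 1) = 1 + 0.44·t(position 1)
Solving: t(position 1) = 1.7857.
Expected steps from position 1 to position 0: 1.7857.

1.7857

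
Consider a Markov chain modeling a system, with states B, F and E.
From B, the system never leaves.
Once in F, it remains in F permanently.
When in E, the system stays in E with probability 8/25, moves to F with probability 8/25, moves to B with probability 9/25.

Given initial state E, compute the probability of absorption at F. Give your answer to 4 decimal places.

0.4706

Let h(s) be the probability of absorption at F starting from transient state s. Then h(F) = 1 and h(B) = 0. By first-step analysis:
h(E) = 0.36·0 + 0.32·1 + 0.32·h(E)
Solving: h(E) = 0.4706.
Starting from E, the probability is 0.4706.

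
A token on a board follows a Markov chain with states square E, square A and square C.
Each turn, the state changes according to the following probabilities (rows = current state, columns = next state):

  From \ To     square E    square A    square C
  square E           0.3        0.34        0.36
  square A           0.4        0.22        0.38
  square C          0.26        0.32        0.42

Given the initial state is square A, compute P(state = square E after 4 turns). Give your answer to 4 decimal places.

0.3140

Propagate the distribution vector 4 turns from square A.
After 0 turns: (0.0000, 1.0000, 0.0000)
After 1 turn: (0.4000, 0.2200, 0.3800)
After 2 turns: (0.3068, 0.3060, 0.3872)
After 3 turns: (0.3151, 0.2955, 0.3894)
After 4 turns: (0.3140, 0.2967, 0.3893)
P(in square E after 4 turns) = 0.3140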